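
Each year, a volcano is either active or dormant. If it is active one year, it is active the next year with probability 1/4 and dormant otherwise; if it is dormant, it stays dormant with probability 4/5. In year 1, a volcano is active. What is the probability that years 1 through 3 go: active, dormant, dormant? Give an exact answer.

Year 1 is given. For each transition, use the conditional probability from the current state:
P(dormant | active) = 3/4; P(dormant | dormant) = 4/5.
P = 3/4 × 4/5 = 12/20 = 3/5.

3/5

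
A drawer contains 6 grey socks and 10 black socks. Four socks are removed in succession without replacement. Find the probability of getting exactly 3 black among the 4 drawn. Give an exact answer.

One ordering (black drawn first) has probability 10/16 × 9/15 × 8/14 × 6/13 = 4320/43680 = 9/91.
There are C(4,3) = 4 such orderings, each equally likely, so P = 4 × 9/91 = 36/91.

36/91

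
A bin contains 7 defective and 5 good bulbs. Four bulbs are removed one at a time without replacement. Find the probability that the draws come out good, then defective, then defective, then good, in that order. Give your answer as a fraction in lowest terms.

7/99

Multiply the probability of each draw given the previous ones:
P = 5/12 × 7/11 × 6/10 × 4/9 = 840/11880 = 7/99.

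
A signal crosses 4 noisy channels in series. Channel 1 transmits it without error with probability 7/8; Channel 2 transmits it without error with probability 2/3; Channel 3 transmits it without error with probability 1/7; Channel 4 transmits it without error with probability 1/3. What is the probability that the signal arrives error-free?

Each stage is reached only if all earlier stages succeed, so
P = 7/8 × 2/3 × 1/7 × 1/3 = 14/504 = 1/36.

1/36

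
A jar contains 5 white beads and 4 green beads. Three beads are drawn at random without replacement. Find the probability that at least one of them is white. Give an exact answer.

20/21

P(no white) = 4/9 × 3/8 × 2/7 = 24/504 = 1/21.
P(at least one) = 1 − 1/21 = 20/21.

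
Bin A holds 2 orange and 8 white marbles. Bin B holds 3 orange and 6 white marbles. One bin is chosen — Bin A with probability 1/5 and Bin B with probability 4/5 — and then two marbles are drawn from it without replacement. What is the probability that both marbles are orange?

From Bin A: P(both orange) = (2/10)(1/9) = 1/45.
From Bin B: P(both orange) = (3/9)(2/8) = 1/12.
Total probability = (1/5)(1/45) + (4/5)(1/12) = 16/225.

16/225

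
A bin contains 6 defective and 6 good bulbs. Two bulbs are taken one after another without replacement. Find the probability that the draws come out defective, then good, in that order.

3/11

Each draw changes the counts, so multiply the conditional probabilities along the sequence:
P = 6/12 × 6/11 = 36/132 = 3/11.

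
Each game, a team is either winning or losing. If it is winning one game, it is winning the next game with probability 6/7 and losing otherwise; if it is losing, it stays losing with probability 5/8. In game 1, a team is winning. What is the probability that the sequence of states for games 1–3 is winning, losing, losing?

5/56

Game 1 is given. For each transition, use the conditional probability from the current state:
P(losing | winning) = 1/7; P(losing | losing) = 5/8.
P = 1/7 × 5/8 = 5/56.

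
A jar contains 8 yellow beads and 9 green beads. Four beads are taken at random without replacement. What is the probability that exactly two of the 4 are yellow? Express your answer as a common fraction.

One ordering (yellow drawn first) has probability 8/17 × 7/16 × 9/15 × 8/14 = 4032/57120 = 6/85.
There are C(4,2) = 6 such orderings, each equally likely, so P = 6 × 6/85 = 36/85.

36/85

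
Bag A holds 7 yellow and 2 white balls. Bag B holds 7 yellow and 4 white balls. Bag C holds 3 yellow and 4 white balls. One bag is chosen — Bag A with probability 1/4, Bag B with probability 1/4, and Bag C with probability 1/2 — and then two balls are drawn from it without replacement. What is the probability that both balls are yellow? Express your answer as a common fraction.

From Bag A: P(both yellow) = (7/9)(6/8) = 7/12.
From Bag B: P(both yellow) = (7/11)(6/10) = 21/55.
From Bag C: P(both yellow) = (3/7)(2/6) = 1/7.
Total probability = (1/4)(7/12) + (1/4)(21/55) + (1/2)(1/7) = 5779/18480.

5779/18480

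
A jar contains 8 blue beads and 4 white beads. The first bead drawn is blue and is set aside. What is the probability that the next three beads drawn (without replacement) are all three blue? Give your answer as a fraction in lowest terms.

With the first bead removed, 7 blue remain out of 11.
P = 7/11 × 6/10 × 5/9 = 210/990 = 7/33.

7/33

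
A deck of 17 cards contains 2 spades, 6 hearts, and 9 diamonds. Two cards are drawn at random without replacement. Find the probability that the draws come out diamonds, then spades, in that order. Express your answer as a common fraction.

9/136

Chain rule:
P = 9/17 × 2/16 = 18/272 = 9/136.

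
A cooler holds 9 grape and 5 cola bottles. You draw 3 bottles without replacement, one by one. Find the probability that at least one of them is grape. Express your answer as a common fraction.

P(no grape) = 5/14 × 4/13 × 3/12 = 60/2184 = 5/182.
P(at least one) = 1 − 5/182 = 177/182.

177/182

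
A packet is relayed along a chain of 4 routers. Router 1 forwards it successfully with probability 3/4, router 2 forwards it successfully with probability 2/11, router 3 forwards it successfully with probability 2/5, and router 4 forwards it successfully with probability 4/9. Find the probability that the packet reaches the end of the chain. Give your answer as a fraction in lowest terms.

The events are sequential, so multiply the conditional probabilities:
P = 3/4 × 2/11 × 2/5 × 4/9 = 48/1980 = 4/165.

4/165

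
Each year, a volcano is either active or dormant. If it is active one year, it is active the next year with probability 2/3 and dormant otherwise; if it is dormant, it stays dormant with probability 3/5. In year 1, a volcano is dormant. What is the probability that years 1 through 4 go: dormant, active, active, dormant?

Year 1 is given. For each transition, use the conditional probability from the current state:
P(active | dormant) = 2/5; P(active | active) = 2/3; P(dormant | active) = 1/3.
P = 2/5 × 2/3 × 1/3 = 4/45.

4/45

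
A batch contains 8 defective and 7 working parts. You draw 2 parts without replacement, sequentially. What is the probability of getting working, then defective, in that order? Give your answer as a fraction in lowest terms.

4/15

Each draw changes the counts, so multiply the conditional probabilities along the sequence:
P = 7/15 × 8/14 = 56/210 = 4/15.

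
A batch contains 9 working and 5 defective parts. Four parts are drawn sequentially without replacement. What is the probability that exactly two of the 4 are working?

One ordering (working drawn first) has probability 9/14 × 8/13 × 5/12 × 4/11 = 1440/24024 = 60/1001.
There are C(4,2) = 6 such orderings, each equally likely, so P = 6 × 60/1001 = 360/1001.

360/1001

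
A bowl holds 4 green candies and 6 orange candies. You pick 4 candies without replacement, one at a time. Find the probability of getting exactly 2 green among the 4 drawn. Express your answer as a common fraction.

3/7

One ordering (green drawn first) has probability 4/10 × 3/9 × 6/8 × 5/7 = 360/5040 = 1/14.
There are C(4,2) = 6 such orderings, each equally likely, so P = 6 × 1/14 = 3/7.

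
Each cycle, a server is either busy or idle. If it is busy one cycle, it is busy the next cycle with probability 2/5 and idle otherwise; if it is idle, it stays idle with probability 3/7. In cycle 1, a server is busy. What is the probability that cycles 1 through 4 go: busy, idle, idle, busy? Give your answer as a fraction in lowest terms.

36/245

Cycle 1 is given. For each transition, use the conditional probability from the current state:
P(idle | busy) = 3/5; P(idle | idle) = 3/7; P(busy | idle) = 4/7.
P = 3/5 × 3/7 × 4/7 = 36/245.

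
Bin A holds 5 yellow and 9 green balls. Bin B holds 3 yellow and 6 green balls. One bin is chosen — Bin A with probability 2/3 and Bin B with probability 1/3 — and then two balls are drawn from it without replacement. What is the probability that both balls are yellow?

From Bin A: P(both yellow) = (5/14)(4/13) = 10/91.
From Bin B: P(both yellow) = (3/9)(2/8) = 1/12.
Total probability = (2/3)(10/91) + (1/3)(1/12) = 331/3276.

331/3276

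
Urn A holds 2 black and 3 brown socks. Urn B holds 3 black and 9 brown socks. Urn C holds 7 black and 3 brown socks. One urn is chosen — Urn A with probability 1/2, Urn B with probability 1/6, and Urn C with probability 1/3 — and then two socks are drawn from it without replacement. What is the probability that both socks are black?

211/990

From Urn A: P(both black) = (2/5)(1/4) = 1/10.
From Urn B: P(both black) = (3/12)(2/11) = 1/22.
From Urn C: P(both black) = (7/10)(6/9) = 7/15.
Total probability = (1/2)(1/10) + (1/6)(1/22) + (1/3)(7/15) = 211/990.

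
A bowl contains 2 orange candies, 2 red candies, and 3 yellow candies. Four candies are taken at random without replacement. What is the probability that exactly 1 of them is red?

4/7

One ordering (red drawn first) has probability 2/7 × 5/6 × 4/5 × 3/4 = 120/840 = 1/7.
There are C(4,1) = 4 such orderings, each equally likely, so P = 4 × 1/7 = 4/7.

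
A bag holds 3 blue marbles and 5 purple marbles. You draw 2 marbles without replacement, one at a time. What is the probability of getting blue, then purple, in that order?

15/56

Chain rule:
P = 3/8 × 5/7 = 15/56.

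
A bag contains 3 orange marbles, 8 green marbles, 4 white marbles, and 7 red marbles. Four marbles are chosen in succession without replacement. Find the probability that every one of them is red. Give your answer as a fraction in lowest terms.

1/209

P(all red) = 7/22 × 6/21 × 5/20 × 4/19 = 840/175560 = 1/209.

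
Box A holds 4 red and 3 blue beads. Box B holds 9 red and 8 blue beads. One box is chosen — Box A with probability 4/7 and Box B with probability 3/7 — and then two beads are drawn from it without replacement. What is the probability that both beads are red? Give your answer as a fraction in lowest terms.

From Box A: P(both red) = (4/7)(3/6) = 2/7.
From Box B: P(both red) = (9/17)(8/16) = 9/34.
Total probability = (4/7)(2/7) + (3/7)(9/34) = 461/1666.

461/1666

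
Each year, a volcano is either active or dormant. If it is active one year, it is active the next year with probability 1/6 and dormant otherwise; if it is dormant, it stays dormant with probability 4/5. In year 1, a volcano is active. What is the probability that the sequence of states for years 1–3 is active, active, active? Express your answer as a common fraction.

1/36

Year 1 is given. For each transition, use the conditional probability from the current state:
P(active | active) = 1/6; P(active | active) = 1/6.
P = 1/6 × 1/6 = 1/36.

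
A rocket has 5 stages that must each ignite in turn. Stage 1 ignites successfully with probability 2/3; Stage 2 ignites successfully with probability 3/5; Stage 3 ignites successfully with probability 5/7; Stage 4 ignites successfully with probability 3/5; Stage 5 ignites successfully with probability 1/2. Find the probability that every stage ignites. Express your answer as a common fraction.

3/35

Multiplying along the chain,
P = 2/3 × 3/5 × 5/7 × 3/5 × 1/2 = 90/1050 = 3/35.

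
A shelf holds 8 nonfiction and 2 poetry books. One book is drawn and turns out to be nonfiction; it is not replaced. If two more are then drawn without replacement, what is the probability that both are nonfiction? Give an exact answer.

7/12

With the first book removed, 7 nonfiction remain out of 9.
P = 7/9 × 6/8 = 42/72 = 7/12.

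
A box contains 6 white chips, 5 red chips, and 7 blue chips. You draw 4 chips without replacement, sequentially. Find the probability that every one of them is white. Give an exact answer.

P(all white) = 6/18 × 5/17 × 4/16 × 3/15 = 360/73440 = 1/204.

1/204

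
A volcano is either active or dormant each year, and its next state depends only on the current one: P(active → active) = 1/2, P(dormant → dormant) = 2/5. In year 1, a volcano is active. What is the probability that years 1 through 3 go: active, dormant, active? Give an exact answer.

3/10

Year 1 is given. For each transition, use the conditional probability from the current state:
P(dormant | active) = 1/2; P(active | dormant) = 3/5.
P = 1/2 × 3/5 = 3/10.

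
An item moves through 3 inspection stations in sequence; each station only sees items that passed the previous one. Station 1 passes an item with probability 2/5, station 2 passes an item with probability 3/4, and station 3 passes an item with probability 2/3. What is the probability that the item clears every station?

1/5

Multiplying along the chain,
P = 2/5 × 3/4 × 2/3 = 12/60 = 1/5.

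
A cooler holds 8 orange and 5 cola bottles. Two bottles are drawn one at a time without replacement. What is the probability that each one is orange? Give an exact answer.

14/39

P = 8/13 × 7/12 = 56/156 = 14/39.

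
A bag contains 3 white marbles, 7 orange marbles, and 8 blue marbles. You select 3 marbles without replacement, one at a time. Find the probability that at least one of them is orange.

217/272

P(no orange) = 11/18 × 10/17 × 9/16 = 990/4896 = 55/272.
P(at least one) = 1 − 55/272 = 217/272.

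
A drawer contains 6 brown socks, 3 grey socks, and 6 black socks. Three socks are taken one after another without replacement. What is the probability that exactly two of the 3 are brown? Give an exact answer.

27/91

One ordering (brown drawn first) has probability 6/15 × 5/14 × 9/13 = 270/2730 = 9/91.
There are C(3,2) = 3 such orderings, each equally likely, so P = 3 × 9/91 = 27/91.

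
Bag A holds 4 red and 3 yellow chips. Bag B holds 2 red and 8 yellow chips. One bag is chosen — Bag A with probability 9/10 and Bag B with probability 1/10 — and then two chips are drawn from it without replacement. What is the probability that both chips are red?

817/3150

From Bag A: P(both red) = (4/7)(3/6) = 2/7.
From Bag B: P(both red) = (2/10)(1/9) = 1/45.
Total probability = (9/10)(2/7) + (1/10)(1/45) = 817/3150.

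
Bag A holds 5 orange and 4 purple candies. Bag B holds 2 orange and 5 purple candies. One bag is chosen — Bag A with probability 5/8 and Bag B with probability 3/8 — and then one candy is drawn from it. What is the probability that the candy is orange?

229/504

From Bag A: P(orange) = 5/9.
From Bag B: P(orange) = 2/7.
Total probability = (5/8)(5/9) + (3/8)(2/7) = 229/504.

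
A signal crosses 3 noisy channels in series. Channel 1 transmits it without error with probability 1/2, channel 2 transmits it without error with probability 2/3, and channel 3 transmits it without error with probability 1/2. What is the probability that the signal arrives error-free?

Multiplying along the chain,
P = 1/2 × 2/3 × 1/2 = 2/12 = 1/6.

1/6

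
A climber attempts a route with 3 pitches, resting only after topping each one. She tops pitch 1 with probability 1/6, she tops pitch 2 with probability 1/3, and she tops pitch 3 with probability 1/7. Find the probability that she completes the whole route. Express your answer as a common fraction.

Each stage is reached only if all earlier stages succeed, so
P = 1/6 × 1/3 × 1/7 = 1/126.

1/126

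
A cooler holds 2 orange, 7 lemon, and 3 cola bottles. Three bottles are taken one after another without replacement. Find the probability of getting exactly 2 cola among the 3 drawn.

One ordering (cola drawn first) has probability 3/12 × 2/11 × 9/10 = 54/1320 = 9/220.
There are C(3,2) = 3 such orderings, each equally likely, so P = 3 × 9/220 = 27/220.

27/220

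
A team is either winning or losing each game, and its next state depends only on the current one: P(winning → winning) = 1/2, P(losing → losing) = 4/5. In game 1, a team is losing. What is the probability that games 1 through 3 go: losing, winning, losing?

Game 1 is given. For each transition, use the conditional probability from the current state:
P(winning | losing) = 1/5; P(losing | winning) = 1/2.
P = 1/5 × 1/2 = 1/10.

1/10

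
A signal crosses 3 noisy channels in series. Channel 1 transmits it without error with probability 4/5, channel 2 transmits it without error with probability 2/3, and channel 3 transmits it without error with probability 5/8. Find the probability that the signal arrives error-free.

1/3

The events are sequential, so multiply the conditional probabilities:
P = 4/5 × 2/3 × 5/8 = 40/120 = 1/3.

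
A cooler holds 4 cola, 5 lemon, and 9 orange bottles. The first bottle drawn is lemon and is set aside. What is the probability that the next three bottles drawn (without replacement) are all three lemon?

With the first bottle removed, 4 lemon remain out of 17.
P = 4/17 × 3/16 × 2/15 = 24/4080 = 1/170.

1/170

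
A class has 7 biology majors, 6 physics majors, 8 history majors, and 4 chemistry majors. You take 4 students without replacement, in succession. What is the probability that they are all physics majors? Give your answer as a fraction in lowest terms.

3/2530

P(every draw is a physics major) = 6/25 × 5/24 × 4/23 × 3/22 = 360/303600 = 3/2530.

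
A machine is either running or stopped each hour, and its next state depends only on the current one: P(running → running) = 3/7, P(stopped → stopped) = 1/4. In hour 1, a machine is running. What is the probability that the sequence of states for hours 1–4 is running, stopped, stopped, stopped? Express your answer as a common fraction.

Hour 1 is given. For each transition, use the conditional probability from the current state:
P(stopped | running) = 4/7; P(stopped | stopped) = 1/4; P(stopped | stopped) = 1/4.
P = 4/7 × 1/4 × 1/4 = 4/112 = 1/28.

1/28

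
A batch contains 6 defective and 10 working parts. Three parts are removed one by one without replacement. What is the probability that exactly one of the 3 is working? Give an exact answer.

One ordering (working drawn first) has probability 10/16 × 6/15 × 5/14 = 300/3360 = 5/56.
There are C(3,1) = 3 such orderings, each equally likely, so P = 3 × 5/56 = 15/56.

15/56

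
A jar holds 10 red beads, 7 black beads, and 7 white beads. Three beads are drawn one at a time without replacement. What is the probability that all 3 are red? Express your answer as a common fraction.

P(every draw is red) = 10/24 × 9/23 × 8/22 = 720/12144 = 15/253.

15/253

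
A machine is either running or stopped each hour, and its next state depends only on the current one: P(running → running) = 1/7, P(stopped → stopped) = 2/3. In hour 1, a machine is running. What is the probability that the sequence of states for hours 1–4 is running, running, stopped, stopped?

Hour 1 is given. For each transition, use the conditional probability from the current state:
P(running | running) = 1/7; P(stopped | running) = 6/7; P(stopped | stopped) = 2/3.
P = 1/7 × 6/7 × 2/3 = 12/147 = 4/49.

4/49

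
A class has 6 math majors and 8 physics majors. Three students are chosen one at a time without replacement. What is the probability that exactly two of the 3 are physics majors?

6/13

One ordering (physics majors drawn first) has probability 8/14 × 7/13 × 6/12 = 336/2184 = 2/13.
There are C(3,2) = 3 such orderings, each equally likely, so P = 3 × 2/13 = 6/13.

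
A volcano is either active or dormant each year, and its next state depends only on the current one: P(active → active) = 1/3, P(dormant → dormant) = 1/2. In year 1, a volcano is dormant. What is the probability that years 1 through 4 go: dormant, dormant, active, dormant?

Year 1 is given. For each transition, use the conditional probability from the current state:
P(dormant | dormant) = 1/2; P(active | dormant) = 1/2; P(dormant | active) = 2/3.
P = 1/2 × 1/2 × 2/3 = 2/12 = 1/6.

1/6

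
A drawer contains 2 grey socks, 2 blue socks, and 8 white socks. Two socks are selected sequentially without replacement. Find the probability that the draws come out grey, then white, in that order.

Chain rule:
P = 2/12 × 8/11 = 16/132 = 4/33.

4/33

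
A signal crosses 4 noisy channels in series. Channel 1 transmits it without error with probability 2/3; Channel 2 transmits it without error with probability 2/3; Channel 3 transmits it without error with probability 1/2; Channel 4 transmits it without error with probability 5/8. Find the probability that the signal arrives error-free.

5/36

Each stage is reached only if all earlier stages succeed, so
P = 2/3 × 2/3 × 1/2 × 5/8 = 20/144 = 5/36.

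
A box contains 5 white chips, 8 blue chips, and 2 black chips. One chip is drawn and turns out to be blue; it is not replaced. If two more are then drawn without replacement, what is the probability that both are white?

10/91

After the first draw, 5 of the remaining 14 chips are white.
P = 5/14 × 4/13 = 20/182 = 10/91.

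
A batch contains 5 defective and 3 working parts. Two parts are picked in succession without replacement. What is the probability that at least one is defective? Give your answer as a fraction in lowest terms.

P(no defective) = 3/8 × 2/7 = 6/56 = 3/28.
P(at least one) = 1 − 3/28 = 25/28.

25/28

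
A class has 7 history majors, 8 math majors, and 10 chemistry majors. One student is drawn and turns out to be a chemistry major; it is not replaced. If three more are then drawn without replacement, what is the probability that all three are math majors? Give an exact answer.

After the first draw, 8 of the remaining 24 students are math majors.
P = 8/24 × 7/23 × 6/22 = 336/12144 = 7/253.

7/253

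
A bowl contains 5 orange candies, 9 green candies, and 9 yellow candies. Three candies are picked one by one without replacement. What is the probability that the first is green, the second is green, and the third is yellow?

108/1771

Chain rule:
P = 9/23 × 8/22 × 9/21 = 648/10626 = 108/1771.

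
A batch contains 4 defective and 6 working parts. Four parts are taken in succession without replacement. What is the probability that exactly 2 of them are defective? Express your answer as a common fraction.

One ordering (defective drawn first) has probability 4/10 × 3/9 × 6/8 × 5/7 = 360/5040 = 1/14.
There are C(4,2) = 6 such orderings, each equally likely, so P = 6 × 1/14 = 3/7.

3/7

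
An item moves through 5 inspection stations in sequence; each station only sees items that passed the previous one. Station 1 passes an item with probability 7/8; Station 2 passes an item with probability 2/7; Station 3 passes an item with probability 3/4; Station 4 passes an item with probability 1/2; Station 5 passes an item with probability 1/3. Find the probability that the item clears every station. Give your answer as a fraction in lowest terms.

The events are sequential, so multiply the conditional probabilities:
P = 7/8 × 2/7 × 3/4 × 1/2 × 1/3 = 42/1344 = 1/32.

1/32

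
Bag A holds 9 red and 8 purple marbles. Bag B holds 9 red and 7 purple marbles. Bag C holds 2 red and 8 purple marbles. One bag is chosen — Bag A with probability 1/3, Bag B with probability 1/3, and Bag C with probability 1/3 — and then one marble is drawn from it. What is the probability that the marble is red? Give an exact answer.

From Bag A: P(red) = 9/17.
From Bag B: P(red) = 9/16.
From Bag C: P(red) = 2/10.
Total probability = (1/3)(9/17) + (1/3)(9/16) + (1/3)(2/10) = 1757/4080.

1757/4080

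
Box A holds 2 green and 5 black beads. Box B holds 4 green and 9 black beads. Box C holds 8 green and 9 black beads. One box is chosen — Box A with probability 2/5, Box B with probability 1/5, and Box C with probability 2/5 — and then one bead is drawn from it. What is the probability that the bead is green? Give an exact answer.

2816/7735

From Box A: P(green) = 2/7.
From Box B: P(green) = 4/13.
From Box C: P(green) = 8/17.
Total probability = (2/5)(2/7) + (1/5)(4/13) + (2/5)(8/17) = 2816/7735.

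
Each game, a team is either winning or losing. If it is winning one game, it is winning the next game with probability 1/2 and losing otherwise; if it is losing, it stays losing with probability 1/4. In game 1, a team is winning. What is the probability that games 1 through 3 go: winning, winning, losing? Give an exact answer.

1/4

Game 1 is given. For each transition, use the conditional probability from the current state:
P(winning | winning) = 1/2; P(losing | winning) = 1/2.
P = 1/2 × 1/2 = 1/4.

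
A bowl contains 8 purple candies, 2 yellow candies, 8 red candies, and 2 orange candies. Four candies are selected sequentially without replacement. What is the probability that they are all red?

P(all red) = 8/20 × 7/19 × 6/18 × 5/17 = 1680/116280 = 14/969.

14/969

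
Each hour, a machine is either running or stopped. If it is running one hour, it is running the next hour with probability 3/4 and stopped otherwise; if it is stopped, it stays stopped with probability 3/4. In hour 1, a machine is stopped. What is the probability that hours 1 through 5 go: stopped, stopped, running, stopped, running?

Hour 1 is given. For each transition, use the conditional probability from the current state:
P(stopped | stopped) = 3/4; P(running | stopped) = 1/4; P(stopped | running) = 1/4; P(running | stopped) = 1/4.
P = 3/4 × 1/4 × 1/4 × 1/4 = 3/256.

3/256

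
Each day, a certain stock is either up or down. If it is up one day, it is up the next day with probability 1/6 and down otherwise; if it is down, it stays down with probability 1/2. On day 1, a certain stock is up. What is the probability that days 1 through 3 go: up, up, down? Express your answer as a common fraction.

5/36

Day 1 is given. For each transition, use the conditional probability from the current state:
P(up | up) = 1/6; P(down | up) = 5/6.
P = 1/6 × 5/6 = 5/36.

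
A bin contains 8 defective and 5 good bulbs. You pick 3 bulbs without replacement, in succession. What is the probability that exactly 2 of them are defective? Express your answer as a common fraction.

One ordering (defective drawn first) has probability 8/13 × 7/12 × 5/11 = 280/1716 = 70/429.
There are C(3,2) = 3 such orderings, each equally likely, so P = 3 × 70/429 = 70/143.

70/143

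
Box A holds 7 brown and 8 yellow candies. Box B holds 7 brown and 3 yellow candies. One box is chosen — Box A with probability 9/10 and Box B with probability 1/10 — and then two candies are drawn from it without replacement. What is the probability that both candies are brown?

17/75

From Box A: P(both brown) = (7/15)(6/14) = 1/5.
From Box B: P(both brown) = (7/10)(6/9) = 7/15.
Total probability = (9/10)(1/5) + (1/10)(7/15) = 17/75.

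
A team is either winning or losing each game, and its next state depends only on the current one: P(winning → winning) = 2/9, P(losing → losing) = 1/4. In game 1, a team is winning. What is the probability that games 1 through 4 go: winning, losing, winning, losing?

49/108

Game 1 is given. For each transition, use the conditional probability from the current state:
P(losing | winning) = 7/9; P(winning | losing) = 3/4; P(losing | winning) = 7/9.
P = 7/9 × 3/4 × 7/9 = 147/324 = 49/108.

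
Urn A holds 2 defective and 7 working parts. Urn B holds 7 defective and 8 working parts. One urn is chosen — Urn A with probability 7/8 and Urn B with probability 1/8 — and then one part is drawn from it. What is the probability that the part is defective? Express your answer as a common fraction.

From Urn A: P(defective) = 2/9.
From Urn B: P(defective) = 7/15.
Total probability = (7/8)(2/9) + (1/8)(7/15) = 91/360.

91/360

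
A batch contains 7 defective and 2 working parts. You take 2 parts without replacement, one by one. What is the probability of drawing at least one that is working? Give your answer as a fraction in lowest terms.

5/12

P(no working) = 7/9 × 6/8 = 42/72 = 7/12.
P(at least one) = 1 − 7/12 = 5/12.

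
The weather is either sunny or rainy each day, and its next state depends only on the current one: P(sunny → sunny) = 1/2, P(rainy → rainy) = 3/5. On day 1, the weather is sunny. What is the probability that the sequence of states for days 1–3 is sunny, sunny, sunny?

Day 1 is given. For each transition, use the conditional probability from the current state:
P(sunny | sunny) = 1/2; P(sunny | sunny) = 1/2.
P = 1/2 × 1/2 = 1/4.

1/4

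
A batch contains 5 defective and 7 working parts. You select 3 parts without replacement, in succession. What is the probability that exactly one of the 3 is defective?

One ordering (defective drawn first) has probability 5/12 × 7/11 × 6/10 = 210/1320 = 7/44.
There are C(3,1) = 3 such orderings, each equally likely, so P = 3 × 7/44 = 21/44.

21/44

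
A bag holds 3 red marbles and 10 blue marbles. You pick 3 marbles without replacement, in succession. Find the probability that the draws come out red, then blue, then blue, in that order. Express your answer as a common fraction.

Each draw changes the counts, so multiply the conditional probabilities along the sequence:
P = 3/13 × 10/12 × 9/11 = 270/1716 = 45/286.

45/286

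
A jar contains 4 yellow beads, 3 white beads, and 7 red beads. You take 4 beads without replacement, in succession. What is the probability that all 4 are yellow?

P(all yellow) = 4/14 × 3/13 × 2/12 × 1/11 = 24/24024 = 1/1001.

1/1001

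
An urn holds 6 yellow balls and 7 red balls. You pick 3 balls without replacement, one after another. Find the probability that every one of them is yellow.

10/143

P(all yellow) = 6/13 × 5/12 × 4/11 = 120/1716 = 10/143.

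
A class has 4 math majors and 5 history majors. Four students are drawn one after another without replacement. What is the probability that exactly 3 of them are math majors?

One ordering (math majors drawn first) has probability 4/9 × 3/8 × 2/7 × 5/6 = 120/3024 = 5/126.
There are C(4,3) = 4 such orderings, each equally likely, so P = 4 × 5/126 = 10/63.

10/63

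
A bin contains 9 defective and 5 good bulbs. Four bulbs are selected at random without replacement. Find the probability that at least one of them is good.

125/143

P(no good) = 9/14 × 8/13 × 7/12 × 6/11 = 3024/24024 = 18/143.
P(at least one) = 1 − 18/143 = 125/143.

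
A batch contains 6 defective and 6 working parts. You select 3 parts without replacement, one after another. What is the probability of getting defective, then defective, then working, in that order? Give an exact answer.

Chain rule:
P = 6/12 × 5/11 × 6/10 = 180/1320 = 3/22.

3/22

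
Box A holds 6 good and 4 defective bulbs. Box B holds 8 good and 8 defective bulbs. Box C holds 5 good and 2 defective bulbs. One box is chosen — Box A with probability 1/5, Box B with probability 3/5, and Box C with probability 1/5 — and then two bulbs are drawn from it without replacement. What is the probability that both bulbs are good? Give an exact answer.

317/1050

From Box A: P(both good) = (6/10)(5/9) = 1/3.
From Box B: P(both good) = (8/16)(7/15) = 7/30.
From Box C: P(both good) = (5/7)(4/6) = 10/21.
Total probability = (1/5)(1/3) + (3/5)(7/30) + (1/5)(10/21) = 317/1050.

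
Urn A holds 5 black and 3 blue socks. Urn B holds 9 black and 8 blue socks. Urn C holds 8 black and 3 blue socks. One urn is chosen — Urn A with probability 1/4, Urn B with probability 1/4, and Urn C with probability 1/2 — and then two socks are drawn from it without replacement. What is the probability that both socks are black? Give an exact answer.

From Urn A: P(both black) = (5/8)(4/7) = 5/14.
From Urn B: P(both black) = (9/17)(8/16) = 9/34.
From Urn C: P(both black) = (8/11)(7/10) = 28/55.
Total probability = (1/4)(5/14) + (1/4)(9/34) + (1/2)(28/55) = 5367/13090.

5367/13090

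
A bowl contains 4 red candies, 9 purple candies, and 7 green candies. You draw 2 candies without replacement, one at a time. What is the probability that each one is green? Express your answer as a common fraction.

P = 7/20 × 6/19 = 42/380 = 21/190.

21/190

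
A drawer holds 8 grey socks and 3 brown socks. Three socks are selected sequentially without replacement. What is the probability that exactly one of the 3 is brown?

One ordering (brown drawn first) has probability 3/11 × 8/10 × 7/9 = 168/990 = 28/165.
There are C(3,1) = 3 such orderings, each equally likely, so P = 3 × 28/165 = 28/55.

28/55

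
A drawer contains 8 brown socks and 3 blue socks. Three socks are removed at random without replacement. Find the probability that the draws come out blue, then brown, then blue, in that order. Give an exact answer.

8/165

Multiply the probability of each draw given the previous ones:
P = 3/11 × 8/10 × 2/9 = 48/990 = 8/165.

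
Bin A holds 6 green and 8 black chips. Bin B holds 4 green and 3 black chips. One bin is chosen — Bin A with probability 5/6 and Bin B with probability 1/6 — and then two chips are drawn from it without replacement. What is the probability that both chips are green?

From Bin A: P(both green) = (6/14)(5/13) = 15/91.
From Bin B: P(both green) = (4/7)(3/6) = 2/7.
Total probability = (5/6)(15/91) + (1/6)(2/7) = 101/546.

101/546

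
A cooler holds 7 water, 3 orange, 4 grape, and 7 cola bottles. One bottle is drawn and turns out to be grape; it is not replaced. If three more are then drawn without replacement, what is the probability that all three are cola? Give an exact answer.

7/228

With the first bottle removed, 7 cola remain out of 20.
P = 7/20 × 6/19 × 5/18 = 210/6840 = 7/228.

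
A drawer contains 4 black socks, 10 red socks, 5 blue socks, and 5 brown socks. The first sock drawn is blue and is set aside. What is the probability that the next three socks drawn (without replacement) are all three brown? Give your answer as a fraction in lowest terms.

With the first sock removed, 5 brown remain out of 23.
P = 5/23 × 4/22 × 3/21 = 60/10626 = 10/1771.

10/1771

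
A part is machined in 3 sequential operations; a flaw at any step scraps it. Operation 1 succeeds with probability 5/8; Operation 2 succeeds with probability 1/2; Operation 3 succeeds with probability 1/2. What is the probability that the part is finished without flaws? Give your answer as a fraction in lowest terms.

The events are sequential, so multiply the conditional probabilities:
P = 5/8 × 1/2 × 1/2 = 5/32.

5/32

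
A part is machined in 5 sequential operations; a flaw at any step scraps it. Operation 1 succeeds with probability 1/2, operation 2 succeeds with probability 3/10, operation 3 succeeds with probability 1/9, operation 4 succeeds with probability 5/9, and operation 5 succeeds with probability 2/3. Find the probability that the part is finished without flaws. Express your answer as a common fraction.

1/162

Each stage is reached only if all earlier stages succeed, so
P = 1/2 × 3/10 × 1/9 × 5/9 × 2/3 = 30/4860 = 1/162.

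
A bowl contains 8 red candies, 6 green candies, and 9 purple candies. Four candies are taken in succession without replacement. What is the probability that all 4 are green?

3/1771

P(every draw is green) = 6/23 × 5/22 × 4/21 × 3/20 = 360/212520 = 3/1771.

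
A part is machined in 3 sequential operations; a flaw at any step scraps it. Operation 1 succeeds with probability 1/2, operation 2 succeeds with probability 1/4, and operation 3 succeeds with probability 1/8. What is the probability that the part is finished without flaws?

Each stage is reached only if all earlier stages succeed, so
P = 1/2 × 1/4 × 1/8 = 1/64.

1/64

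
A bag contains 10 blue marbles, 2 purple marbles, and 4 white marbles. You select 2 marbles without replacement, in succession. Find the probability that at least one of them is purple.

29/120

P(no purple) = 14/16 × 13/15 = 182/240 = 91/120.
P(at least one) = 1 − 91/120 = 29/120.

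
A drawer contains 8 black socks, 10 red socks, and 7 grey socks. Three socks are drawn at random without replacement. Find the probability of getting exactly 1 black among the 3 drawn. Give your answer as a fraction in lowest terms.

One ordering (black drawn first) has probability 8/25 × 17/24 × 16/23 = 2176/13800 = 272/1725.
There are C(3,1) = 3 such orderings, each equally likely, so P = 3 × 272/1725 = 272/575.

272/575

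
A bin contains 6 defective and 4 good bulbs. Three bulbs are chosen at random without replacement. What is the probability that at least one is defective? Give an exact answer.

P(no defective) = 4/10 × 3/9 × 2/8 = 24/720 = 1/30.
P(at least one) = 1 − 1/30 = 29/30.

29/30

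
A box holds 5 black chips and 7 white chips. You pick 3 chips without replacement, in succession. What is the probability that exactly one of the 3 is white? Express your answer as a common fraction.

7/22

One ordering (white drawn first) has probability 7/12 × 5/11 × 4/10 = 140/1320 = 7/66.
There are C(3,1) = 3 such orderings, each equally likely, so P = 3 × 7/66 = 7/22.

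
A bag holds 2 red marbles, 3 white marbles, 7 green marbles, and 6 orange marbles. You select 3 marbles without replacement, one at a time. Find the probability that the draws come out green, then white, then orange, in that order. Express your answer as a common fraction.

7/272

Each draw changes the counts, so multiply the conditional probabilities along the sequence:
P = 7/18 × 3/17 × 6/16 = 126/4896 = 7/272.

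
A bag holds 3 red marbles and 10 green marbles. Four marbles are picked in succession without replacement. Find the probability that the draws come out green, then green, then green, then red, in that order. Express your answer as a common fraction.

Multiply the probability of each draw given the previous ones:
P = 10/13 × 9/12 × 8/11 × 3/10 = 2160/17160 = 18/143.

18/143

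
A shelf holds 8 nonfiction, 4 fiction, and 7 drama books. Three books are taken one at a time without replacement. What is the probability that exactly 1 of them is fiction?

One ordering (fiction drawn first) has probability 4/19 × 15/18 × 14/17 = 840/5814 = 140/969.
There are C(3,1) = 3 such orderings, each equally likely, so P = 3 × 140/969 = 140/323.

140/323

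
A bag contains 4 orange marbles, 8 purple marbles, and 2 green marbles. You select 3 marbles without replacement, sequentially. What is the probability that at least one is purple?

86/91

P(no purple) = 6/14 × 5/13 × 4/12 = 120/2184 = 5/91.
P(at least one) = 1 − 5/91 = 86/91.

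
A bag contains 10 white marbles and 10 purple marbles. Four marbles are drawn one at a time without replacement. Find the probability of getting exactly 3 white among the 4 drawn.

80/323

One ordering (white drawn first) has probability 10/20 × 9/19 × 8/18 × 10/17 = 7200/116280 = 20/323.
There are C(4,3) = 4 such orderings, each equally likely, so P = 4 × 20/323 = 80/323.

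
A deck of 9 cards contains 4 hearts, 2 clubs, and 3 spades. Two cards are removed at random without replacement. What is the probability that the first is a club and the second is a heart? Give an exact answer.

Multiply the probability of each draw given the previous ones:
P = 2/9 × 4/8 = 8/72 = 1/9.

1/9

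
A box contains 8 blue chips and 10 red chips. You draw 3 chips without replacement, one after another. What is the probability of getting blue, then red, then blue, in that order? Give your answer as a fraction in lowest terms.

Each draw changes the counts, so multiply the conditional probabilities along the sequence:
P = 8/18 × 10/17 × 7/16 = 560/4896 = 35/306.

35/306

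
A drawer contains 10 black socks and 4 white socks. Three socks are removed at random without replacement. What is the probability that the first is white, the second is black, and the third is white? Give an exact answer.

5/91

Chain rule:
P = 4/14 × 10/13 × 3/12 = 120/2184 = 5/91.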